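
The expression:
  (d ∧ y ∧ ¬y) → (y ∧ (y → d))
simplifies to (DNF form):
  True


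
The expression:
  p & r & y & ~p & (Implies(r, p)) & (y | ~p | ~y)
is never true.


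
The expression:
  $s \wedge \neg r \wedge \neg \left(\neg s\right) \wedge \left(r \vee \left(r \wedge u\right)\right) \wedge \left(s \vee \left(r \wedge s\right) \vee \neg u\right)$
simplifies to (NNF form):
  $\text{False}$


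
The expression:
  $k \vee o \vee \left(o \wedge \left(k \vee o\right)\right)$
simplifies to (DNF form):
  $k \vee o$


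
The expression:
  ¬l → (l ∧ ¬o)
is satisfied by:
  {l: True}


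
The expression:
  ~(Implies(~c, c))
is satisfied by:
  {c: False}


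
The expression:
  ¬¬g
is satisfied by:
  {g: True}


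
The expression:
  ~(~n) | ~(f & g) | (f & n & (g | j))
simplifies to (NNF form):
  n | ~f | ~g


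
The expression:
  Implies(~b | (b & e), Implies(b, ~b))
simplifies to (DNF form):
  ~b | ~e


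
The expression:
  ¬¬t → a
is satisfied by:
  {a: True, t: False}
  {t: False, a: False}
  {t: True, a: True}


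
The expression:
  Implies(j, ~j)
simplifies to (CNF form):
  ~j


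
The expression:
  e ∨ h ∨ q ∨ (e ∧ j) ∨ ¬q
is always true.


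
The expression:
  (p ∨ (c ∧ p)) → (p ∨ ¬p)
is always true.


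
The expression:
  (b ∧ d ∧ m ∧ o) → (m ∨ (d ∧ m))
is always true.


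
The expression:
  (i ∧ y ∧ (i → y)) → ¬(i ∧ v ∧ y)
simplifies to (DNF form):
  ¬i ∨ ¬v ∨ ¬y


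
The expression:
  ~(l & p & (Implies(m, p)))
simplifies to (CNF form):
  ~l | ~p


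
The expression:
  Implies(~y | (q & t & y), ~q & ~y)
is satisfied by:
  {y: True, t: False, q: False}
  {t: False, q: False, y: False}
  {y: True, t: True, q: False}
  {t: True, y: False, q: False}
  {q: True, y: True, t: False}


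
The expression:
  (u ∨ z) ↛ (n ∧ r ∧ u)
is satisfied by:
  {u: True, z: True, n: False, r: False}
  {u: True, z: False, n: False, r: False}
  {u: True, r: True, z: True, n: False}
  {u: True, r: True, z: False, n: False}
  {u: True, n: True, z: True, r: False}
  {u: True, n: True, z: False, r: False}
  {n: False, z: True, r: False, u: False}
  {r: True, n: False, z: True, u: False}
  {n: True, z: True, r: False, u: False}
  {r: True, n: True, z: True, u: False}


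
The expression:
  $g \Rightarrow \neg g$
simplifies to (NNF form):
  $\neg g$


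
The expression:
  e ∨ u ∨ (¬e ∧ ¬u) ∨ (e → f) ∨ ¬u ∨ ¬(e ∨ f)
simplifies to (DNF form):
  True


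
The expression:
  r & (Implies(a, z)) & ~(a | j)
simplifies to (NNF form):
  r & ~a & ~j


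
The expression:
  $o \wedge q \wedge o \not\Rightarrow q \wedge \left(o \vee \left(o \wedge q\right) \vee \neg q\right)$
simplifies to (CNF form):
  $\text{False}$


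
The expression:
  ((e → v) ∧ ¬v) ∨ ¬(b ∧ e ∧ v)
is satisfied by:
  {v: False, b: False, e: False}
  {e: True, v: False, b: False}
  {b: True, v: False, e: False}
  {e: True, b: True, v: False}
  {v: True, e: False, b: False}
  {e: True, v: True, b: False}
  {b: True, v: True, e: False}


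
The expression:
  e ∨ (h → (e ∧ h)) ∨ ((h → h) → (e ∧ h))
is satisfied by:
  {e: True, h: False}
  {h: False, e: False}
  {h: True, e: True}


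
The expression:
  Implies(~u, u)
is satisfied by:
  {u: True}


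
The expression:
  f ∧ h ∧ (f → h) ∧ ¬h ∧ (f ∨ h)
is never true.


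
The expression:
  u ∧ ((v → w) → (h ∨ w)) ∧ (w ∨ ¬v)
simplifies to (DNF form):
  (u ∧ w) ∨ (h ∧ u ∧ w) ∨ (h ∧ u ∧ ¬v) ∨ (u ∧ w ∧ ¬v)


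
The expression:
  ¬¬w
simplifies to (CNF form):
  w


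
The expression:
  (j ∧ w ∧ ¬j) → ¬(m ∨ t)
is always true.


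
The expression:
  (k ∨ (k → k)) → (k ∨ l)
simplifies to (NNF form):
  k ∨ l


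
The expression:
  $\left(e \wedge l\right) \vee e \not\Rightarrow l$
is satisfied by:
  {e: True}


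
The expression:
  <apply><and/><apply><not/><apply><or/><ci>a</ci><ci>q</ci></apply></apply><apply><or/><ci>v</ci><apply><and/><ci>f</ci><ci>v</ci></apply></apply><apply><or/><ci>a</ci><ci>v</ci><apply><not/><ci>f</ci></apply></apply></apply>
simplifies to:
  <apply><and/><ci>v</ci><apply><not/><ci>a</ci></apply><apply><not/><ci>q</ci></apply></apply>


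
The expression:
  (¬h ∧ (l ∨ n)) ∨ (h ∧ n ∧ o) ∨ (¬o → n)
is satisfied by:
  {n: True, o: True, l: True, h: False}
  {n: True, o: True, h: False, l: False}
  {n: True, o: True, l: True, h: True}
  {n: True, o: True, h: True, l: False}
  {n: True, l: True, h: False, o: False}
  {n: True, h: False, l: False, o: False}
  {n: True, l: True, h: True, o: False}
  {n: True, h: True, l: False, o: False}
  {l: True, o: True, h: False, n: False}
  {o: True, h: False, l: False, n: False}
  {l: True, o: True, h: True, n: False}
  {o: True, h: True, l: False, n: False}
  {l: True, o: False, h: False, n: False}


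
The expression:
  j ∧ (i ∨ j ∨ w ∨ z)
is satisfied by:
  {j: True}


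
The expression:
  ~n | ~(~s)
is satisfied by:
  {s: True, n: False}
  {n: False, s: False}
  {n: True, s: True}


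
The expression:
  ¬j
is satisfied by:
  {j: False}


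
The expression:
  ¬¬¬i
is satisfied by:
  {i: False}


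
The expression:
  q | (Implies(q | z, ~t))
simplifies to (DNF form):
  q | ~t | ~z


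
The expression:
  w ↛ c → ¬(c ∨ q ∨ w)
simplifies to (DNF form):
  c ∨ ¬w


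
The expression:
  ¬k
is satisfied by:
  {k: False}


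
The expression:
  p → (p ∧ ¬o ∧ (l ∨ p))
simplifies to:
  ¬o ∨ ¬p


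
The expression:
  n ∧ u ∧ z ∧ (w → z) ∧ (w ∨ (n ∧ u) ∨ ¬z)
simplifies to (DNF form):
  n ∧ u ∧ z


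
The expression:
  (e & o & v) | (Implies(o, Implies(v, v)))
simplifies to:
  True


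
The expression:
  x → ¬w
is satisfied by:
  {w: False, x: False}
  {x: True, w: False}
  {w: True, x: False}


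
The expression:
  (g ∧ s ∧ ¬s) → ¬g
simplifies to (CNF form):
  True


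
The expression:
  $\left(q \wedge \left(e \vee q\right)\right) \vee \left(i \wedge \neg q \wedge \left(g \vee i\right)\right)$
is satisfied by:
  {i: True, q: True}
  {i: True, q: False}
  {q: True, i: False}


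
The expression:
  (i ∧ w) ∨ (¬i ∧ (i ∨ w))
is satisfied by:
  {w: True}


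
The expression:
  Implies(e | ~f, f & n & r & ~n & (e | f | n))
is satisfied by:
  {f: True, e: False}


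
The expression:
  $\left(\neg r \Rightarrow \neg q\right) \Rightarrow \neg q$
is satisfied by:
  {q: False, r: False}
  {r: True, q: False}
  {q: True, r: False}


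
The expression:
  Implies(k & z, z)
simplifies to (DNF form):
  True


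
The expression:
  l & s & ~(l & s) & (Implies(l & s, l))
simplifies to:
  False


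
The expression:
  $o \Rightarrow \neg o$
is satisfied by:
  {o: False}


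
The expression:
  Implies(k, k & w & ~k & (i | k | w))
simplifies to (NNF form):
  ~k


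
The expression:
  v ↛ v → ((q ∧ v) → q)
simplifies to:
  True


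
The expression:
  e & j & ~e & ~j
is never true.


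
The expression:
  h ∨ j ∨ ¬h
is always true.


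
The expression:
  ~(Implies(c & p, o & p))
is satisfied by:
  {c: True, p: True, o: False}


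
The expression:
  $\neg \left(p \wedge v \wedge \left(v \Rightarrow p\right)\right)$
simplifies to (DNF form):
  $\neg p \vee \neg v$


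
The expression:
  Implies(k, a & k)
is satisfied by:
  {a: True, k: False}
  {k: False, a: False}
  {k: True, a: True}


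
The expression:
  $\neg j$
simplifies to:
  $\neg j$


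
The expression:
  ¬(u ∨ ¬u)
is never true.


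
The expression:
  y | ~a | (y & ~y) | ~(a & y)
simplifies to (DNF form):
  True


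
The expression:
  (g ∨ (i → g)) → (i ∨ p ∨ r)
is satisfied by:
  {i: True, r: True, p: True}
  {i: True, r: True, p: False}
  {i: True, p: True, r: False}
  {i: True, p: False, r: False}
  {r: True, p: True, i: False}
  {r: True, p: False, i: False}
  {p: True, r: False, i: False}


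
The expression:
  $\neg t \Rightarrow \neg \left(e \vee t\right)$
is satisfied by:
  {t: True, e: False}
  {e: False, t: False}
  {e: True, t: True}


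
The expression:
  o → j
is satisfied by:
  {j: True, o: False}
  {o: False, j: False}
  {o: True, j: True}


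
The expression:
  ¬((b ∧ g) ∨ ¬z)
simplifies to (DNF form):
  (z ∧ ¬b) ∨ (z ∧ ¬g)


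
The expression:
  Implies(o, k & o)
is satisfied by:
  {k: True, o: False}
  {o: False, k: False}
  {o: True, k: True}


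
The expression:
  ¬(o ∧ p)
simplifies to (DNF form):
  ¬o ∨ ¬p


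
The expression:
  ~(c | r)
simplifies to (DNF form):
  ~c & ~r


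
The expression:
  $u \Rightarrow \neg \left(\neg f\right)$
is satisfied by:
  {f: True, u: False}
  {u: False, f: False}
  {u: True, f: True}


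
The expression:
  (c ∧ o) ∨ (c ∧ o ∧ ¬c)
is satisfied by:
  {c: True, o: True}


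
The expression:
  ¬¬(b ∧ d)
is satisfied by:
  {b: True, d: True}


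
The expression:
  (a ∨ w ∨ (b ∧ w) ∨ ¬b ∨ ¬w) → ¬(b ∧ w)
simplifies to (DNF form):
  ¬b ∨ ¬w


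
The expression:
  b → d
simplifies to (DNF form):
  d ∨ ¬b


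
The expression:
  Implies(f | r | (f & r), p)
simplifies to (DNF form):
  p | (~f & ~r)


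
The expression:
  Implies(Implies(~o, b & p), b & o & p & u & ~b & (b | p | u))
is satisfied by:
  {o: False, p: False, b: False}
  {b: True, o: False, p: False}
  {p: True, o: False, b: False}


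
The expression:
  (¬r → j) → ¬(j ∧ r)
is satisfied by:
  {r: False, j: False}
  {j: True, r: False}
  {r: True, j: False}


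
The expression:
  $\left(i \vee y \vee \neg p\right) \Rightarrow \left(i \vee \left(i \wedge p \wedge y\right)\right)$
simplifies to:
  $i \vee \left(p \wedge \neg y\right)$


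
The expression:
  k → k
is always true.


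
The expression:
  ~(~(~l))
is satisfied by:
  {l: False}


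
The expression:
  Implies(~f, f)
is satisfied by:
  {f: True}


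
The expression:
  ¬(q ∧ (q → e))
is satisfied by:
  {e: False, q: False}
  {q: True, e: False}
  {e: True, q: False}


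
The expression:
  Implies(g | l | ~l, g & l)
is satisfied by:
  {g: True, l: True}


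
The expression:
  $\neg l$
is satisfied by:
  {l: False}


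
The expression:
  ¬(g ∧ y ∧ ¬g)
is always true.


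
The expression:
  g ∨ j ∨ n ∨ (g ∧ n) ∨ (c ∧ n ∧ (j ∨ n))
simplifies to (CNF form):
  g ∨ j ∨ n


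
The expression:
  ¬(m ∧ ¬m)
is always true.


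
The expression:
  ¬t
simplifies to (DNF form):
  ¬t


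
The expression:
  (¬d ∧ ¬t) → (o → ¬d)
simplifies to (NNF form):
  True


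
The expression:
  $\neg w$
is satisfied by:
  {w: False}


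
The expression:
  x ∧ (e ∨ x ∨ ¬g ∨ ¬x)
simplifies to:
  x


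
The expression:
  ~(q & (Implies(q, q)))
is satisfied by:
  {q: False}


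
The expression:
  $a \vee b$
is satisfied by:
  {a: True, b: True}
  {a: True, b: False}
  {b: True, a: False}


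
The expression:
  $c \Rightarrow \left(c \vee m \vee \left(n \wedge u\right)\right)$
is always true.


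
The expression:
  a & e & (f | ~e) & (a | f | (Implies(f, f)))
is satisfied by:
  {a: True, e: True, f: True}


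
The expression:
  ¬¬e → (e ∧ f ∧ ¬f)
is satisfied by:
  {e: False}


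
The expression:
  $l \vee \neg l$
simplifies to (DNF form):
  $\text{True}$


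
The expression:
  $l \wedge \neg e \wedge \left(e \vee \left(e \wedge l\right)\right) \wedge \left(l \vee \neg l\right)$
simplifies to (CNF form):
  $\text{False}$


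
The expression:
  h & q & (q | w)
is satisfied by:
  {h: True, q: True}


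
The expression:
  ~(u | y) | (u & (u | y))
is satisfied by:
  {u: True, y: False}
  {y: False, u: False}
  {y: True, u: True}


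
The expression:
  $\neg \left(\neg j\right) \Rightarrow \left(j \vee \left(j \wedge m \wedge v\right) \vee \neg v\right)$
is always true.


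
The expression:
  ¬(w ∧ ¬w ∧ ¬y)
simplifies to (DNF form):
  True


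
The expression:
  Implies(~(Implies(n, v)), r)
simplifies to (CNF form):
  r | v | ~n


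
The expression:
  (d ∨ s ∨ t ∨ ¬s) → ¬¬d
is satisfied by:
  {d: True}


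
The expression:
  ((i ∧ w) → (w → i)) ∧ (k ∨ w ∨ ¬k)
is always true.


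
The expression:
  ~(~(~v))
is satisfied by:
  {v: False}


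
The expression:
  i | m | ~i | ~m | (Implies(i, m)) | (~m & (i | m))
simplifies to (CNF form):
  True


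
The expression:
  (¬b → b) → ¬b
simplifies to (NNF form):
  ¬b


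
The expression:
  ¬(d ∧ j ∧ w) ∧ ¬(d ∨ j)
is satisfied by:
  {d: False, j: False}


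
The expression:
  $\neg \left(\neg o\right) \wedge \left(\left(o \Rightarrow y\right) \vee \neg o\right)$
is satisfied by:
  {o: True, y: True}


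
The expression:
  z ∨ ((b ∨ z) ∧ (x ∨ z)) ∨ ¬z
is always true.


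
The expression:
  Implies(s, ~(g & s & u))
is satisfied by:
  {s: False, u: False, g: False}
  {g: True, s: False, u: False}
  {u: True, s: False, g: False}
  {g: True, u: True, s: False}
  {s: True, g: False, u: False}
  {g: True, s: True, u: False}
  {u: True, s: True, g: False}


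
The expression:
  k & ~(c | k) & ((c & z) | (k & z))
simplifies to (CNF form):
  False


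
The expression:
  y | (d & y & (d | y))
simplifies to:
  y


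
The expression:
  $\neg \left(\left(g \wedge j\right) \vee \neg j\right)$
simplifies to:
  $j \wedge \neg g$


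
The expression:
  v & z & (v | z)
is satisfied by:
  {z: True, v: True}


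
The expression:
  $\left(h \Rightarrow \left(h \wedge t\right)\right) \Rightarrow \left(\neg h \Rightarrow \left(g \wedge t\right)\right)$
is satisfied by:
  {t: True, h: True, g: True}
  {t: True, h: True, g: False}
  {h: True, g: True, t: False}
  {h: True, g: False, t: False}
  {t: True, g: True, h: False}


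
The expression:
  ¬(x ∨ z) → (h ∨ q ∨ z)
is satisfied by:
  {x: True, q: True, z: True, h: True}
  {x: True, q: True, z: True, h: False}
  {x: True, q: True, h: True, z: False}
  {x: True, q: True, h: False, z: False}
  {x: True, z: True, h: True, q: False}
  {x: True, z: True, h: False, q: False}
  {x: True, z: False, h: True, q: False}
  {x: True, z: False, h: False, q: False}
  {q: True, z: True, h: True, x: False}
  {q: True, z: True, h: False, x: False}
  {q: True, h: True, z: False, x: False}
  {q: True, h: False, z: False, x: False}
  {z: True, h: True, q: False, x: False}
  {z: True, q: False, h: False, x: False}
  {h: True, q: False, z: False, x: False}


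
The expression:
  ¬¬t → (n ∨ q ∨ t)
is always true.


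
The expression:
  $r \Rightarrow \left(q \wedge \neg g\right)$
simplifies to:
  $\left(q \wedge \neg g\right) \vee \neg r$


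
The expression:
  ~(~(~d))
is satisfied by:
  {d: False}


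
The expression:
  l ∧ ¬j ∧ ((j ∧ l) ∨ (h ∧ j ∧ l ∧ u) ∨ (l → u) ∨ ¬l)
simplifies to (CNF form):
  l ∧ u ∧ ¬j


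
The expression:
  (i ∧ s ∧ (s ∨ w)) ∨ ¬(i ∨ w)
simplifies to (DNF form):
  (i ∧ s) ∨ (¬i ∧ ¬w)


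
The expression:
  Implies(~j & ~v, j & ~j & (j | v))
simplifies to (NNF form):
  j | v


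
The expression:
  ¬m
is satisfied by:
  {m: False}


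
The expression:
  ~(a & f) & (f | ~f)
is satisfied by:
  {a: False, f: False}
  {f: True, a: False}
  {a: True, f: False}


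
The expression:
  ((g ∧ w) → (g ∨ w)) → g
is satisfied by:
  {g: True}


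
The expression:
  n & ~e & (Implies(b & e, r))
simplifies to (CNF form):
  n & ~e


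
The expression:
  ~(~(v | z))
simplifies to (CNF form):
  v | z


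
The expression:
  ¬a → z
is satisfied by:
  {a: True, z: True}
  {a: True, z: False}
  {z: True, a: False}


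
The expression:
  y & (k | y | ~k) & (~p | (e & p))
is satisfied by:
  {e: True, y: True, p: False}
  {y: True, p: False, e: False}
  {e: True, p: True, y: True}


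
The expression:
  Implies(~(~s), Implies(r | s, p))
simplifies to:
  p | ~s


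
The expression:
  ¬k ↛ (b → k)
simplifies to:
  b ∧ ¬k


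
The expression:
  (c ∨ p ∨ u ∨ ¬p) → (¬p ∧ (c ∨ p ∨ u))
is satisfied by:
  {c: True, u: True, p: False}
  {c: True, p: False, u: False}
  {u: True, p: False, c: False}


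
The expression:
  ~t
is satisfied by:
  {t: False}


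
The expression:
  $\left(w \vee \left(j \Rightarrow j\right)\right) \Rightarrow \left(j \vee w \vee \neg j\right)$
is always true.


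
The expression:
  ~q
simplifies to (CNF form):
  ~q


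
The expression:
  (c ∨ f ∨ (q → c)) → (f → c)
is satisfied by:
  {c: True, f: False}
  {f: False, c: False}
  {f: True, c: True}


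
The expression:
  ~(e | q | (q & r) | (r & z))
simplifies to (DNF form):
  (~e & ~q & ~r) | (~e & ~q & ~z)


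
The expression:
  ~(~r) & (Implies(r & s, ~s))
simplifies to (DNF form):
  r & ~s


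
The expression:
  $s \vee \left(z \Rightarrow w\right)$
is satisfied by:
  {w: True, s: True, z: False}
  {w: True, s: False, z: False}
  {s: True, w: False, z: False}
  {w: False, s: False, z: False}
  {w: True, z: True, s: True}
  {w: True, z: True, s: False}
  {z: True, s: True, w: False}


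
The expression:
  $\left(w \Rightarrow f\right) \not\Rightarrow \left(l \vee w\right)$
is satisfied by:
  {w: False, l: False}


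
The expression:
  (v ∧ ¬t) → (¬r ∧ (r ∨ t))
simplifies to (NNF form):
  t ∨ ¬v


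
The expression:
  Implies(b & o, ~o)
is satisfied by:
  {o: False, b: False}
  {b: True, o: False}
  {o: True, b: False}


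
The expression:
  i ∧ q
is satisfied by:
  {i: True, q: True}


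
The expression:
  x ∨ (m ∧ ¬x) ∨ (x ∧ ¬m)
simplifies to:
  m ∨ x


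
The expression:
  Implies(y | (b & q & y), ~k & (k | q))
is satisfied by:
  {q: True, y: False, k: False}
  {q: False, y: False, k: False}
  {k: True, q: True, y: False}
  {k: True, q: False, y: False}
  {y: True, q: True, k: False}


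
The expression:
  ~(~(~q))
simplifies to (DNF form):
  ~q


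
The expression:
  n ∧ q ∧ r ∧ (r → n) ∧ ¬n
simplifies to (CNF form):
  False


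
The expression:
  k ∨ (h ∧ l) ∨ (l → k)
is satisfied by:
  {k: True, h: True, l: False}
  {k: True, l: False, h: False}
  {h: True, l: False, k: False}
  {h: False, l: False, k: False}
  {k: True, h: True, l: True}
  {k: True, l: True, h: False}
  {h: True, l: True, k: False}


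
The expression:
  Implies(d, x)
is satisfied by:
  {x: True, d: False}
  {d: False, x: False}
  {d: True, x: True}


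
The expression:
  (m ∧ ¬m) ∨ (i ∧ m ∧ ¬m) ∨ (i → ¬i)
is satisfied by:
  {i: False}


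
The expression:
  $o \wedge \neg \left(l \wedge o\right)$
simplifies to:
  $o \wedge \neg l$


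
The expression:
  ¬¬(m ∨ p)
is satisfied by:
  {m: True, p: True}
  {m: True, p: False}
  {p: True, m: False}


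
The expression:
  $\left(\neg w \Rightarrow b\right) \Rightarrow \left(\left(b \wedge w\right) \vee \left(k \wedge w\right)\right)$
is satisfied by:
  {k: True, b: False, w: False}
  {b: False, w: False, k: False}
  {k: True, w: True, b: False}
  {k: True, w: True, b: True}
  {w: True, b: True, k: False}


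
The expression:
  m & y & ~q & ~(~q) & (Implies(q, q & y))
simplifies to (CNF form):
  False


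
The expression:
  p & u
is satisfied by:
  {p: True, u: True}


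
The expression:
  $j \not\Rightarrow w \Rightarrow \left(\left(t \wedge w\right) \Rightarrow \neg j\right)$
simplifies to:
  $\text{True}$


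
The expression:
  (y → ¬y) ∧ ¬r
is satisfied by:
  {y: False, r: False}


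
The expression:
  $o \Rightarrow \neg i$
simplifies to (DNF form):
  $\neg i \vee \neg o$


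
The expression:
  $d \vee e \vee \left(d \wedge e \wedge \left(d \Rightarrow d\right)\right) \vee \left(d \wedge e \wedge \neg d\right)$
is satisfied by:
  {d: True, e: True}
  {d: True, e: False}
  {e: True, d: False}


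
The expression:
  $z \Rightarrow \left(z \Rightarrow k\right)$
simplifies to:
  $k \vee \neg z$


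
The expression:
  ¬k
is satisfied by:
  {k: False}


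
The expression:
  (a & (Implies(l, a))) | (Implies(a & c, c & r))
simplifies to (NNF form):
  True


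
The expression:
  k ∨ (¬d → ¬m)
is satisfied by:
  {d: True, k: True, m: False}
  {d: True, m: False, k: False}
  {k: True, m: False, d: False}
  {k: False, m: False, d: False}
  {d: True, k: True, m: True}
  {d: True, m: True, k: False}
  {k: True, m: True, d: False}


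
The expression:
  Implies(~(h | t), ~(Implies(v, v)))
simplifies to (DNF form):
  h | t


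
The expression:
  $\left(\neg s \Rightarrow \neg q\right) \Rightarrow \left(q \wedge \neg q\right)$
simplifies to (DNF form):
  $q \wedge \neg s$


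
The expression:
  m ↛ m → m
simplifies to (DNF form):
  True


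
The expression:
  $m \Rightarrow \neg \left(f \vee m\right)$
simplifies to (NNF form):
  $\neg m$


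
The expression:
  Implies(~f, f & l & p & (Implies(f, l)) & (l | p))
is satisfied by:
  {f: True}


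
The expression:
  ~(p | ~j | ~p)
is never true.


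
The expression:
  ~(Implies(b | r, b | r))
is never true.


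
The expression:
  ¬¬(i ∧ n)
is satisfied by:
  {i: True, n: True}


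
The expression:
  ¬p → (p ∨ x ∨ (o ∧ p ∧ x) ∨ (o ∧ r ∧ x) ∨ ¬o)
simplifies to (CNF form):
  p ∨ x ∨ ¬o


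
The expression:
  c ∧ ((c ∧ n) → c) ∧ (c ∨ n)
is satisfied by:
  {c: True}


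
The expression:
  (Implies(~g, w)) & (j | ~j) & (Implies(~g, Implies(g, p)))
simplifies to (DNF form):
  g | w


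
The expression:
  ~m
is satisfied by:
  {m: False}


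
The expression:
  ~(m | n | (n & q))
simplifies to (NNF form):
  ~m & ~n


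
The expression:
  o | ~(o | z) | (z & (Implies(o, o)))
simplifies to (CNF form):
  True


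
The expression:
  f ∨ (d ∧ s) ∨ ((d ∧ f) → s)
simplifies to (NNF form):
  True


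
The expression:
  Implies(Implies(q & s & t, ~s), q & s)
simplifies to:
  q & s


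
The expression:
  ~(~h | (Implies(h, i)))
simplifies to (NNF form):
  h & ~i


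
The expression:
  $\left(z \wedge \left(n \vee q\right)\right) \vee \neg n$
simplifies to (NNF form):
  $z \vee \neg n$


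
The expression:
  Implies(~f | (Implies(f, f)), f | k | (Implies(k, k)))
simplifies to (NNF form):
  True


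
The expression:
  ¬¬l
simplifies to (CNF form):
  l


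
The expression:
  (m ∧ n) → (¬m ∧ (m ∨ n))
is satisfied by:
  {m: False, n: False}
  {n: True, m: False}
  {m: True, n: False}


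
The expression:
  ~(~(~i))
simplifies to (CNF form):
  ~i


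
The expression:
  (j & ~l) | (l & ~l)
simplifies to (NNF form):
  j & ~l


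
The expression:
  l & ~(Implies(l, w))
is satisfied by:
  {l: True, w: False}


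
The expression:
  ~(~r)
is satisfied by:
  {r: True}


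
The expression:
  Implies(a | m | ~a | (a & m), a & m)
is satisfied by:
  {a: True, m: True}


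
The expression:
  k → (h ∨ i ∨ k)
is always true.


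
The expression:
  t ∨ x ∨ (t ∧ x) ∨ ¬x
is always true.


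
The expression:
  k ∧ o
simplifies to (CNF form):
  k ∧ o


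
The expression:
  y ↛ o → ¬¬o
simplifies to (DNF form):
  o ∨ ¬y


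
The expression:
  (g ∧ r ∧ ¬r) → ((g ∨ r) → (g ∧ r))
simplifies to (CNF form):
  True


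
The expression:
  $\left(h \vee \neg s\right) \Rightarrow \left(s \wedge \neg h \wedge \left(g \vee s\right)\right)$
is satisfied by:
  {s: True, h: False}


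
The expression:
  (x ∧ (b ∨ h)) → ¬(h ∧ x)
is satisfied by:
  {h: False, x: False}
  {x: True, h: False}
  {h: True, x: False}


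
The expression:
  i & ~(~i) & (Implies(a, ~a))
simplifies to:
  i & ~a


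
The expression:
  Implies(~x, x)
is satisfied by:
  {x: True}


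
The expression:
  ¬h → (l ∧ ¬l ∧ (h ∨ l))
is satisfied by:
  {h: True}


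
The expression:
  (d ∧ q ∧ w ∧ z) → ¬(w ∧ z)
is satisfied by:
  {w: False, q: False, z: False, d: False}
  {d: True, w: False, q: False, z: False}
  {z: True, w: False, q: False, d: False}
  {d: True, z: True, w: False, q: False}
  {q: True, d: False, w: False, z: False}
  {d: True, q: True, w: False, z: False}
  {z: True, q: True, d: False, w: False}
  {d: True, z: True, q: True, w: False}
  {w: True, z: False, q: False, d: False}
  {d: True, w: True, z: False, q: False}
  {z: True, w: True, d: False, q: False}
  {d: True, z: True, w: True, q: False}
  {q: True, w: True, z: False, d: False}
  {d: True, q: True, w: True, z: False}
  {z: True, q: True, w: True, d: False}


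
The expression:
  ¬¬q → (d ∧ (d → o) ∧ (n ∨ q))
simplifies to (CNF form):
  (d ∨ ¬q) ∧ (o ∨ ¬q)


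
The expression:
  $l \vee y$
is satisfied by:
  {y: True, l: True}
  {y: True, l: False}
  {l: True, y: False}


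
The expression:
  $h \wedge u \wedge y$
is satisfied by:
  {h: True, u: True, y: True}


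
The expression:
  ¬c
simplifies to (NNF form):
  ¬c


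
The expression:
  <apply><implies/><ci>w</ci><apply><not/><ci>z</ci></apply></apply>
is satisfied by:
  {w: False, z: False}
  {z: True, w: False}
  {w: True, z: False}


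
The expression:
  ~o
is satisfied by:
  {o: False}


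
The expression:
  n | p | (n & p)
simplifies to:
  n | p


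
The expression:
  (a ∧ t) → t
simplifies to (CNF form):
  True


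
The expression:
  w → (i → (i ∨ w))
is always true.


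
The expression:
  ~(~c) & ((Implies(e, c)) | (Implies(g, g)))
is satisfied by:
  {c: True}


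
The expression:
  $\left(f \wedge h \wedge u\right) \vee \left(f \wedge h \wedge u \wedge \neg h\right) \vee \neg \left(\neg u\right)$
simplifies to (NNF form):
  $u$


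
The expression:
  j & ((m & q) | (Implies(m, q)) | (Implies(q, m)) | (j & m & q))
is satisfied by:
  {j: True}


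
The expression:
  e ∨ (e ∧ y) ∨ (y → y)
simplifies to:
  True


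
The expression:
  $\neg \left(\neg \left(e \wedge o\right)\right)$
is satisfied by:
  {e: True, o: True}


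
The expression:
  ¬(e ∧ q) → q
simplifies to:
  q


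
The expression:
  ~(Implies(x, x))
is never true.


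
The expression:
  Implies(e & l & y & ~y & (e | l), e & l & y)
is always true.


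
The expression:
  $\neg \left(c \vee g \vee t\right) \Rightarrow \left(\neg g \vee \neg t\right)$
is always true.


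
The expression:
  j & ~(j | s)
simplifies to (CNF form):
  False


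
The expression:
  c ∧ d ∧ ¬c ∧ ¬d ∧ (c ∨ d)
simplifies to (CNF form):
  False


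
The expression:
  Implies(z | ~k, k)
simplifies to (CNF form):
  k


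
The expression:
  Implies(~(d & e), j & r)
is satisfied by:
  {r: True, d: True, e: True, j: True}
  {r: True, d: True, e: True, j: False}
  {r: True, d: True, j: True, e: False}
  {r: True, e: True, j: True, d: False}
  {r: True, e: False, j: True, d: False}
  {d: True, e: True, j: True, r: False}
  {d: True, e: True, j: False, r: False}


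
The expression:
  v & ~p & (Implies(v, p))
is never true.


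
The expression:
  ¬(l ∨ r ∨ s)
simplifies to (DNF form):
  ¬l ∧ ¬r ∧ ¬s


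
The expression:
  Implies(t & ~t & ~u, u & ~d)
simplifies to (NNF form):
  True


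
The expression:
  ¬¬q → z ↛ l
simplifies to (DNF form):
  (z ∧ ¬l) ∨ ¬q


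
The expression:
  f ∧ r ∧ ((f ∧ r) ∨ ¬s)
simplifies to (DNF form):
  f ∧ r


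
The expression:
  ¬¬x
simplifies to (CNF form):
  x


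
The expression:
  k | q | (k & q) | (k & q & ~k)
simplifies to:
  k | q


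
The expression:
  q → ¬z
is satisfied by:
  {q: False, z: False}
  {z: True, q: False}
  {q: True, z: False}


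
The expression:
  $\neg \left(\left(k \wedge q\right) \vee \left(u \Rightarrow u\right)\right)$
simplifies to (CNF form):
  $\text{False}$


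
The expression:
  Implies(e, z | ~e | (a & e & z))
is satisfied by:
  {z: True, e: False}
  {e: False, z: False}
  {e: True, z: True}


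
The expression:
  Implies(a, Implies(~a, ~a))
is always true.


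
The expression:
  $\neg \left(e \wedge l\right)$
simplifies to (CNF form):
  $\neg e \vee \neg l$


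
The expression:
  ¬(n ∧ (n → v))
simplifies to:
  ¬n ∨ ¬v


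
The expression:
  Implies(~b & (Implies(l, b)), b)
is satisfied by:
  {b: True, l: True}
  {b: True, l: False}
  {l: True, b: False}


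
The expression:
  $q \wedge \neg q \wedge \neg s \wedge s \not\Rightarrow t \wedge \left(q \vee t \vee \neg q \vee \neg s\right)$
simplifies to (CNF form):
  $\text{False}$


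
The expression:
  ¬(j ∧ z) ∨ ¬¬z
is always true.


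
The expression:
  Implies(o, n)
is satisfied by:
  {n: True, o: False}
  {o: False, n: False}
  {o: True, n: True}


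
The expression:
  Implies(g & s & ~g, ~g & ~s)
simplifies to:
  True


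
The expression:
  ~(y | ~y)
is never true.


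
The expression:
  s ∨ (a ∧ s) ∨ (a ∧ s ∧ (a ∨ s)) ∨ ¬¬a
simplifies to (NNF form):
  a ∨ s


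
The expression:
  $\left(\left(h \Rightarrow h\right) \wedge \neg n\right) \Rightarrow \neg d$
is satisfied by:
  {n: True, d: False}
  {d: False, n: False}
  {d: True, n: True}


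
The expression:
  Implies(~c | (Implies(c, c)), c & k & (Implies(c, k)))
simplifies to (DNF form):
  c & k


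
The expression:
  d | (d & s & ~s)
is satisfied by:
  {d: True}


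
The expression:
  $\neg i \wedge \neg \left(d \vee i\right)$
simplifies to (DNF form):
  $\neg d \wedge \neg i$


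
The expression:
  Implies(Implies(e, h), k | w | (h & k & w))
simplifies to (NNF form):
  k | w | (e & ~h)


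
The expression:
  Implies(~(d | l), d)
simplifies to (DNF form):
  d | l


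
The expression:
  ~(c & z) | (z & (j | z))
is always true.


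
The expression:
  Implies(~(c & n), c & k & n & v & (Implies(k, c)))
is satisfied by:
  {c: True, n: True}


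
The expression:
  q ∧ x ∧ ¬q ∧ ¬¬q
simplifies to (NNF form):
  False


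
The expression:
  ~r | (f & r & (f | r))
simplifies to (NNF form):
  f | ~r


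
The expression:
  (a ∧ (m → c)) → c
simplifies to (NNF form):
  c ∨ m ∨ ¬a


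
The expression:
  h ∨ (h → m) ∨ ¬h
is always true.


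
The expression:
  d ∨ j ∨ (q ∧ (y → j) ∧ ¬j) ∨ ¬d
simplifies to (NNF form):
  True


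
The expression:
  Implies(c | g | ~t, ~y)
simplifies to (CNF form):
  (t | ~y) & (~c | ~y) & (~g | ~y)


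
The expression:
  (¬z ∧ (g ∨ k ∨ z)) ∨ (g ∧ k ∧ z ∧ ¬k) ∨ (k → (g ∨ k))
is always true.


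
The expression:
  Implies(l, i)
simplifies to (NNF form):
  i | ~l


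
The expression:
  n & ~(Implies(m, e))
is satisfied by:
  {m: True, n: True, e: False}


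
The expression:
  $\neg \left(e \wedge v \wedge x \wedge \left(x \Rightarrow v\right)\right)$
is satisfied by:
  {v: False, x: False, e: False}
  {e: True, v: False, x: False}
  {x: True, v: False, e: False}
  {e: True, x: True, v: False}
  {v: True, e: False, x: False}
  {e: True, v: True, x: False}
  {x: True, v: True, e: False}


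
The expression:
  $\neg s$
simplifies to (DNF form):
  $\neg s$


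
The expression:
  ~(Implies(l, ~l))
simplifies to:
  l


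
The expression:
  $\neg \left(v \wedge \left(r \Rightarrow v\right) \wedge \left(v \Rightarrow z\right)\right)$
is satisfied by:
  {v: False, z: False}
  {z: True, v: False}
  {v: True, z: False}


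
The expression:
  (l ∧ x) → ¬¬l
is always true.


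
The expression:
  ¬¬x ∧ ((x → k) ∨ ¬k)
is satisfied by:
  {x: True}


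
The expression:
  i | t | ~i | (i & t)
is always true.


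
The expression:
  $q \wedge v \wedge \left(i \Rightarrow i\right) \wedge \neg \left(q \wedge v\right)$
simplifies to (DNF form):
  $\text{False}$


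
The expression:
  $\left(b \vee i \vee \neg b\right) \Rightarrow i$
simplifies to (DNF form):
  $i$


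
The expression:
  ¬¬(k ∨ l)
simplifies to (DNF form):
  k ∨ l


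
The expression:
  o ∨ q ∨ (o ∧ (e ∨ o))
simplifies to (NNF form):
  o ∨ q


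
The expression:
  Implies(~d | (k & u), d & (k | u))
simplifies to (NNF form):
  d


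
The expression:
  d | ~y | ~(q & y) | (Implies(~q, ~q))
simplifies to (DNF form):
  True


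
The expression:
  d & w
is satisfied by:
  {w: True, d: True}


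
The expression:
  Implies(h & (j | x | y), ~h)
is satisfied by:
  {j: False, y: False, h: False, x: False}
  {x: True, j: False, y: False, h: False}
  {y: True, x: False, j: False, h: False}
  {x: True, y: True, j: False, h: False}
  {j: True, x: False, y: False, h: False}
  {x: True, j: True, y: False, h: False}
  {y: True, j: True, x: False, h: False}
  {x: True, y: True, j: True, h: False}
  {h: True, x: False, j: False, y: False}


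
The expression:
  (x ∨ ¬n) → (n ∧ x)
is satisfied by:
  {n: True}


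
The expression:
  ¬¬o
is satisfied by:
  {o: True}


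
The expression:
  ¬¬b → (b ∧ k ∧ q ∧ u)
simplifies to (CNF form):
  (k ∨ ¬b) ∧ (q ∨ ¬b) ∧ (u ∨ ¬b)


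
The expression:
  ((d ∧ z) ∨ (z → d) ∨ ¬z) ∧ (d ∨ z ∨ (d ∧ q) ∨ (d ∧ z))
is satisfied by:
  {d: True}


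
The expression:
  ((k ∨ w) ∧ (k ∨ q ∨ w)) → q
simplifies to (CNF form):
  (q ∨ ¬k) ∧ (q ∨ ¬w)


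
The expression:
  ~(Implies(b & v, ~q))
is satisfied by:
  {b: True, q: True, v: True}


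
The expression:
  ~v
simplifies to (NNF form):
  ~v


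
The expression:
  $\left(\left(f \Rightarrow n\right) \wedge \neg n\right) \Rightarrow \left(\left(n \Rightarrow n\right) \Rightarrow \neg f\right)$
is always true.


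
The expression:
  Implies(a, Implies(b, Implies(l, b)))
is always true.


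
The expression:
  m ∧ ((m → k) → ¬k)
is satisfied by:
  {m: True, k: False}


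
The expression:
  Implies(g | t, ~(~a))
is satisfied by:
  {a: True, g: False, t: False}
  {a: True, t: True, g: False}
  {a: True, g: True, t: False}
  {a: True, t: True, g: True}
  {t: False, g: False, a: False}


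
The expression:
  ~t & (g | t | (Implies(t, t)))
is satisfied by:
  {t: False}


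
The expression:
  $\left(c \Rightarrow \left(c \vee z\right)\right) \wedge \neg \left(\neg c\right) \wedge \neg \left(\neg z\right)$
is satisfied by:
  {c: True, z: True}


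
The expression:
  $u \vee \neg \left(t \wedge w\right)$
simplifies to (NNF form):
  $u \vee \neg t \vee \neg w$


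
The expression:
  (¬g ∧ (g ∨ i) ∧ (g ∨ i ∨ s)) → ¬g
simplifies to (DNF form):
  True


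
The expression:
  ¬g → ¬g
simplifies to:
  True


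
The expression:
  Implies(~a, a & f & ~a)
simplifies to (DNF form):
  a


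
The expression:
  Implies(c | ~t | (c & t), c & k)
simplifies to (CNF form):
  (c | t) & (k | t) & (c | ~c) & (k | ~c)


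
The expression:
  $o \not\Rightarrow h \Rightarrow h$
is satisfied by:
  {h: True, o: False}
  {o: False, h: False}
  {o: True, h: True}


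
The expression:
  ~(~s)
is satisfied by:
  {s: True}


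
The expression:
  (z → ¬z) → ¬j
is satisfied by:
  {z: True, j: False}
  {j: False, z: False}
  {j: True, z: True}


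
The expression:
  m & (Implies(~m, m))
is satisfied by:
  {m: True}


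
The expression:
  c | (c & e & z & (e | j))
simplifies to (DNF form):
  c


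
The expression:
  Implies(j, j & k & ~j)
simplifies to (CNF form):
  ~j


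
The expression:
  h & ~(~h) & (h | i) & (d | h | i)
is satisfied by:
  {h: True}


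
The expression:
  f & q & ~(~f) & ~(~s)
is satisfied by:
  {f: True, s: True, q: True}


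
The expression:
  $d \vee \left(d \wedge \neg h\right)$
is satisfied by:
  {d: True}


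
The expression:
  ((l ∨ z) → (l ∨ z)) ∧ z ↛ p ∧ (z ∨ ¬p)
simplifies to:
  z ∧ ¬p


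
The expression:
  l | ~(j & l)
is always true.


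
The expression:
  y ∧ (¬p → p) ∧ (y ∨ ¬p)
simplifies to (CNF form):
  p ∧ y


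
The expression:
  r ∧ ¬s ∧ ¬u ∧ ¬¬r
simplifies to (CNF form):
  r ∧ ¬s ∧ ¬u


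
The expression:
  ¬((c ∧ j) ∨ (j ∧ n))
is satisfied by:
  {c: False, j: False, n: False}
  {n: True, c: False, j: False}
  {c: True, n: False, j: False}
  {n: True, c: True, j: False}
  {j: True, n: False, c: False}


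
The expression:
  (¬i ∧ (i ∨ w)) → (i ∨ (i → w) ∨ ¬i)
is always true.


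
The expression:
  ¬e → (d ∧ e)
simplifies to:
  e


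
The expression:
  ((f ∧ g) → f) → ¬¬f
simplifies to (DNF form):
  f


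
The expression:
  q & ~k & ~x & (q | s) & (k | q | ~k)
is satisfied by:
  {q: True, x: False, k: False}


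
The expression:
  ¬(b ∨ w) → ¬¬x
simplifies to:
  b ∨ w ∨ x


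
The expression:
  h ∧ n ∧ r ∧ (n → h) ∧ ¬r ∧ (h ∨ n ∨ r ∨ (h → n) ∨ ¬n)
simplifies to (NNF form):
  False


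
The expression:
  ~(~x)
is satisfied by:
  {x: True}


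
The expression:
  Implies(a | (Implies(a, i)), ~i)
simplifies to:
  ~i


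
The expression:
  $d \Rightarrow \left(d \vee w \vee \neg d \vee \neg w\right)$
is always true.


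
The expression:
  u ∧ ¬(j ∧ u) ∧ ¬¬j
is never true.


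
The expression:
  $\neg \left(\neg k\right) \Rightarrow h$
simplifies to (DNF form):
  $h \vee \neg k$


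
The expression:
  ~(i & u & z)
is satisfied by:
  {u: False, z: False, i: False}
  {i: True, u: False, z: False}
  {z: True, u: False, i: False}
  {i: True, z: True, u: False}
  {u: True, i: False, z: False}
  {i: True, u: True, z: False}
  {z: True, u: True, i: False}


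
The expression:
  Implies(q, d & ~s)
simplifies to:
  ~q | (d & ~s)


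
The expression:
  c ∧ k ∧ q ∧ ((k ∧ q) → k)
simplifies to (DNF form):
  c ∧ k ∧ q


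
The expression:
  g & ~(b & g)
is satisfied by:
  {g: True, b: False}


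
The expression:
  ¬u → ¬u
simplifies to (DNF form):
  True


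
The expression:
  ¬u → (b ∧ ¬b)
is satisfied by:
  {u: True}


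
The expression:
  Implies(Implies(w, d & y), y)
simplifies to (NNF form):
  w | y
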